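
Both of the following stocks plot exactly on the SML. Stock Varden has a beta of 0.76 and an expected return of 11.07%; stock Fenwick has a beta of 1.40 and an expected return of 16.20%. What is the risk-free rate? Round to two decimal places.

Both satisfy E(R) = R_f + β·MRP, so the slope of the SML is
MRP = (16.20% − 11.07%) / (1.40 − 0.76) = 5.13% / 0.64 = 8.0156%
R_f = E(R_Varden) − β_Varden·MRP = 11.07% − 0.76 × 8.0156% = 4.9781%

4.98%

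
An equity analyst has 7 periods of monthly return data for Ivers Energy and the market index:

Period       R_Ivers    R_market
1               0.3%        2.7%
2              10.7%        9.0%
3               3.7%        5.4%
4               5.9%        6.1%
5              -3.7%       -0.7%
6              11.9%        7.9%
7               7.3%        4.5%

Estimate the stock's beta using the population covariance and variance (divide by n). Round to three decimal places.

Mean R_i = (0.3 + 10.7 + 3.7 + 5.9 − 3.7 + 11.9 + 7.3) / 7 = 5.1571%
Mean R_m = (2.7 + 9.0 + 5.4 + 6.1 − 0.7 + 7.9 + 4.5) / 7 = 4.9857%
Σ(R_i − R̄_i)(R_m − R̄_m) = 102.5457  ⇒  Cov = 102.5457 / 7 = 14.6494
Σ(R_m − R̄_m)² = 63.8086  ⇒  Var(R_m) = 63.8086 / 7 = 9.1155
β = Cov / Var(R_m) = 14.6494 / 9.1155 = 1.6071

1.607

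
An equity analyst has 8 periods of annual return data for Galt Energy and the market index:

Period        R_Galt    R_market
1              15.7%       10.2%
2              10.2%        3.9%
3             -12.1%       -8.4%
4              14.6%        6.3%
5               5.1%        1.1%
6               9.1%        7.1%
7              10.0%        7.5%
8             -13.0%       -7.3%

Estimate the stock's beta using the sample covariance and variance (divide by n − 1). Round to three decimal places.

Mean R_i = (15.7 + 10.2 − 12.1 + 14.6 + 5.1 + 9.1 + 10.0 − 13.0) / 8 = 4.9500%
Mean R_m = (10.2 + 3.9 − 8.4 + 6.3 + 1.1 + 7.1 + 7.5 − 7.3) / 8 = 2.5500%
Σ(R_i − R̄_i)(R_m − R̄_m) = 532.6800  ⇒  Cov = 532.6800 / 7 = 76.0971
Σ(R_m − R̄_m)² = 338.6400  ⇒  Var(R_m) = 338.6400 / 7 = 48.3771
β = Cov / Var(R_m) = 76.0971 / 48.3771 = 1.5730

1.573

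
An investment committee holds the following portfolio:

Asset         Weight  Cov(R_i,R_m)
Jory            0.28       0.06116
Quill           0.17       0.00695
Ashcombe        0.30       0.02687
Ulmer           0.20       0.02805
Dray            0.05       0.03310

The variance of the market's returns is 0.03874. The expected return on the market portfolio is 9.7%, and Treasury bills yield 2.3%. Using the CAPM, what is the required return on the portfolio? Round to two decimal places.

8.72%

β_Jory = 0.06116 / 0.03874 = 1.5787
β_Quill = 0.00695 / 0.03874 = 0.1794
β_Ashcombe = 0.02687 / 0.03874 = 0.6936
β_Ulmer = 0.02805 / 0.03874 = 0.7241
β_Dray = 0.03310 / 0.03874 = 0.8544
β_P = Σ w_i β_i = 0.28×1.5787 + 0.17×0.1794 + 0.30×0.6936 + 0.20×0.7241 + 0.05×0.8544 = 0.8682
MRP = 9.7% − 2.3% = 7.40%
E(R_P) = R_f + β_P × MRP = 2.3% + 0.8682 × 7.4% = 8.72%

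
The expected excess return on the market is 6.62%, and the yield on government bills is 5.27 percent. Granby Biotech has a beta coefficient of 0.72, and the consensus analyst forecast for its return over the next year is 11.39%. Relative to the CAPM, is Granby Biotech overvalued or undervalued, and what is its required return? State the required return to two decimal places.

Undervalued; required return 10.04%

Required return = R_f + β·MRP = 5.27% + 0.72 × 6.62% = 10.04%
Forecast 11.39% > required 10.04% → the stock plots above the SML → undervalued.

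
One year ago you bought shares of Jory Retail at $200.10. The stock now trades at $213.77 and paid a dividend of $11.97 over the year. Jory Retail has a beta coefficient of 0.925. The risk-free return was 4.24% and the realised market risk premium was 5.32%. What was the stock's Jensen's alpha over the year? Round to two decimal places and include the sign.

Realised HPR = (P1 + D1 − P0) / P0 = (213.77 + 11.97 − 200.10) / 200.10 = 25.64 / 200.10 = 12.8136%
CAPM required = R_f + β·MRP = 4.24% + 0.925 × 5.32% = 9.16100%
α = realised − required = 12.8136% − 9.16100% = +3.65%

+3.65%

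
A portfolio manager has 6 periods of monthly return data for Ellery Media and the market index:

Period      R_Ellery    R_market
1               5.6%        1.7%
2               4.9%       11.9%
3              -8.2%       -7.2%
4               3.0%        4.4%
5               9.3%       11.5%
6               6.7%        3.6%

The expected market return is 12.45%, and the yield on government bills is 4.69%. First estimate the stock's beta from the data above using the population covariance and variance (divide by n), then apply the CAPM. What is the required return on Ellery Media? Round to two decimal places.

10.27%

Mean R_i = (5.6 + 4.9 − 8.2 + 3.0 + 9.3 + 6.7) / 6 = 3.5500%
Mean R_m = (1.7 + 11.9 − 7.2 + 4.4 + 11.5 + 3.6) / 6 = 4.3167%
Σ(R_i − R̄_i)(R_m − R̄_m) = 179.1950  ⇒  Cov = 179.1950 / 6 = 29.8658
Σ(R_m − R̄_m)² = 249.1083  ⇒  Var(R_m) = 249.1083 / 6 = 41.5181
β = Cov / Var(R_m) = 29.8658 / 41.5181 = 0.7193
MRP = 12.45% − 4.69% = 7.76%
E(R) = R_f + β × MRP = 4.69% + 0.7193 × 7.76% = 10.27%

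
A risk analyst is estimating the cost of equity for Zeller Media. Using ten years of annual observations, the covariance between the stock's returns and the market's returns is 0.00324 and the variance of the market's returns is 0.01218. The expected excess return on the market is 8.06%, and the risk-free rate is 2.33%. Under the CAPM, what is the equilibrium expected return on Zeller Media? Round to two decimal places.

β = Cov(R_i, R_m) / Var(R_m) = 0.00324 / 0.01218 = 0.2660
E(R) = R_f + β × MRP = 2.33% + 0.2660 × 8.06% = 4.47%

4.47%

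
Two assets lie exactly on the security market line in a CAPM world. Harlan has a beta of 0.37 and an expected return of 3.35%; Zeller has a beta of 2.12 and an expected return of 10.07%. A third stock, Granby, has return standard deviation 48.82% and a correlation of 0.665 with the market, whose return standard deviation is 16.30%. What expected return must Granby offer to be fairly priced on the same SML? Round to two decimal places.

9.58%

MRP = (10.07% − 3.35%) / (2.12 − 0.37) = 3.8400%
R_f = 3.35% − 0.37 × 3.8400% = 1.9292%
β_Granby = ρ·σ_i/σ_m = 0.665 × 48.82 / 16.30 = 1.9917
E(R_Granby) = R_f + β × MRP = 1.9292% + 1.9917 × 3.8400% = 9.58%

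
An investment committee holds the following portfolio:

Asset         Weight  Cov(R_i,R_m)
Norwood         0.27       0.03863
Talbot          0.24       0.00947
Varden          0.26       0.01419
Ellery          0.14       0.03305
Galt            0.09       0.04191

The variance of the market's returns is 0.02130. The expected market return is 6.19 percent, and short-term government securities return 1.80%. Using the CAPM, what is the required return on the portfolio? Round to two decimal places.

β_Norwood = 0.03863 / 0.02130 = 1.8136
β_Talbot = 0.00947 / 0.02130 = 0.4446
β_Varden = 0.01419 / 0.02130 = 0.6662
β_Ellery = 0.03305 / 0.02130 = 1.5516
β_Galt = 0.04191 / 0.02130 = 1.9676
β_P = Σ w_i β_i = 0.27×1.8136 + 0.24×0.4446 + 0.26×0.6662 + 0.14×1.5516 + 0.09×1.9676 = 1.1639
MRP = 6.19% − 1.80% = 4.39%
E(R_P) = R_f + β_P × MRP = 1.80% + 1.1639 × 4.39% = 6.91%

6.91%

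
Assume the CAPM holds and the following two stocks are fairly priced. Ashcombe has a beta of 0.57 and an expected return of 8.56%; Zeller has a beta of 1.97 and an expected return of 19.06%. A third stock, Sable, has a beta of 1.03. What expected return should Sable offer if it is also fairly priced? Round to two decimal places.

MRP (SML slope) = (19.06% − 8.56%) / (1.97 − 0.57) = 10.50% / 1.40 = 7.5000%
R_f (intercept) = 8.56% − 0.57 × 7.5000% = 4.2850%
E(R_Sable) = R_f + β × MRP = 4.2850% + 1.03 × 7.5000% = 12.01%

12.01%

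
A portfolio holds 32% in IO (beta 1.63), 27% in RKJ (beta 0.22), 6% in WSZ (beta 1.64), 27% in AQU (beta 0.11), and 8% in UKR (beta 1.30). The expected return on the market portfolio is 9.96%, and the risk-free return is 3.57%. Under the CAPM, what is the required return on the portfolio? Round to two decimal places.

8.77%

β_P = Σ w_i β_i = 0.32×1.63 + 0.27×0.22 + 0.06×1.64 + 0.27×0.11 + 0.08×1.30 = 0.8131
MRP = 9.96% − 3.57% = 6.39%
E(R_P) = R_f + β_P × MRP = 3.57% + 0.8131 × 6.39% = 8.77%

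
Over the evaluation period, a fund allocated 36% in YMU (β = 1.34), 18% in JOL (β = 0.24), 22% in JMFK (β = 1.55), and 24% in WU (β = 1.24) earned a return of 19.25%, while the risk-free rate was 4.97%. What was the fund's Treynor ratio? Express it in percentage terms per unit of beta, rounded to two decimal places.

12.27%

β_P = 0.36×1.34 + 0.18×0.24 + 0.22×1.55 + 0.24×1.24 = 1.1642
Treynor = (R_P − R_f) / β_P = (19.25% − 4.97%) / 1.1642 = 14.28% / 1.1642 = 12.27%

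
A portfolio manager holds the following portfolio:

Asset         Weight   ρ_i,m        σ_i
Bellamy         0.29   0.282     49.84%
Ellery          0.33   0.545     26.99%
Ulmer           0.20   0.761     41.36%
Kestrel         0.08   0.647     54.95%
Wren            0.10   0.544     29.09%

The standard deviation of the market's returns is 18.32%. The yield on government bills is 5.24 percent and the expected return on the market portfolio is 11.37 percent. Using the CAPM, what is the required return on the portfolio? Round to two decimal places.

β_Bellamy = 0.282 × 49.84% / 18.32% = 0.7672
β_Ellery = 0.545 × 26.99% / 18.32% = 0.8029
β_Ulmer = 0.761 × 41.36% / 18.32% = 1.7181
β_Kestrel = 0.647 × 54.95% / 18.32% = 1.9406
β_Wren = 0.544 × 29.09% / 18.32% = 0.8638
β_P = Σ w_i β_i = 0.29×0.7672 + 0.33×0.8029 + 0.20×1.7181 + 0.08×1.9406 + 0.10×0.8638 = 1.0727
MRP = 11.37% − 5.24% = 6.13%
E(R_P) = R_f + β_P × MRP = 5.24% + 1.0727 × 6.13% = 11.82%

11.82%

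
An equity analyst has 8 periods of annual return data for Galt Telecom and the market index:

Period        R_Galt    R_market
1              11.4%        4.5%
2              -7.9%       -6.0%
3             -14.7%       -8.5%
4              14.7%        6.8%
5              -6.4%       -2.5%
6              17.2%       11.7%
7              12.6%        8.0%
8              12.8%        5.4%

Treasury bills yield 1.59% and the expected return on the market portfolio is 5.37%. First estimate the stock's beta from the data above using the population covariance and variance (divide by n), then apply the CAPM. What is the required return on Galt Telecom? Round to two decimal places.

7.97%

Mean R_i = (11.4 − 7.9 − 14.7 + 14.7 − 6.4 + 17.2 + 12.6 + 12.8) / 8 = 4.9625%
Mean R_m = (4.5 − 6.0 − 8.5 + 6.8 − 2.5 + 11.7 + 8.0 + 5.4) / 8 = 2.4250%
Σ(R_i − R̄_i)(R_m − R̄_m) = 614.4975  ⇒  Cov = 614.4975 / 8 = 76.8122
Σ(R_m − R̄_m)² = 363.9950  ⇒  Var(R_m) = 363.9950 / 8 = 45.4994
β = Cov / Var(R_m) = 76.8122 / 45.4994 = 1.6882
MRP = 5.37% − 1.59% = 3.78%
E(R) = R_f + β × MRP = 1.59% + 1.6882 × 3.78% = 7.97%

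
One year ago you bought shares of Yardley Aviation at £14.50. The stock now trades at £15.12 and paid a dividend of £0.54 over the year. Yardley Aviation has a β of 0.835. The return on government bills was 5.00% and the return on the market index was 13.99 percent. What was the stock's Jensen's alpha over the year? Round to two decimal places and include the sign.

-4.51%

Realised HPR = (P1 + D1 − P0) / P0 = (15.12 + 0.54 − 14.50) / 14.50 = 1.16 / 14.50 = 8.0000%
MRP = 13.99% − 5.00% = 8.99%
CAPM required = R_f + β·MRP = 5.00% + 0.835 × 8.99% = 12.50665%
α = realised − required = 8.0000% − 12.50665% = -4.51%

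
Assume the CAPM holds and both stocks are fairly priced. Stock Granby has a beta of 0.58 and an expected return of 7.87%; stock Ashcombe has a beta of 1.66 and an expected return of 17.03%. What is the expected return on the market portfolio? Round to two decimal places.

11.43%

Both satisfy E(R) = R_f + β·MRP, so the slope of the SML is
MRP = (17.03% − 7.87%) / (1.66 − 0.58) = 9.16% / 1.08 = 8.4815%
R_f = E(R_Granby) − β_Granby·MRP = 7.87% − 0.58 × 8.4815% = 2.9507%
E(R_m) = R_f + MRP = 2.9507% + 8.4815% = 11.43%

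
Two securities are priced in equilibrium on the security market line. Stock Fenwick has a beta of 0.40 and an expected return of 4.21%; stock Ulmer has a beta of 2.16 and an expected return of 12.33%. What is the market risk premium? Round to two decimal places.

4.61%

Both satisfy E(R) = R_f + β·MRP, so the slope of the SML is
MRP = (12.33% − 4.21%) / (2.16 − 0.40) = 8.12% / 1.76 = 4.6136%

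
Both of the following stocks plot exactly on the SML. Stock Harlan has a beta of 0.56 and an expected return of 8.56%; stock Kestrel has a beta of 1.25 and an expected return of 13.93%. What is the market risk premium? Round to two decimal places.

7.78%

Both satisfy E(R) = R_f + β·MRP, so the slope of the SML is
MRP = (13.93% − 8.56%) / (1.25 − 0.56) = 5.37% / 0.69 = 7.7826%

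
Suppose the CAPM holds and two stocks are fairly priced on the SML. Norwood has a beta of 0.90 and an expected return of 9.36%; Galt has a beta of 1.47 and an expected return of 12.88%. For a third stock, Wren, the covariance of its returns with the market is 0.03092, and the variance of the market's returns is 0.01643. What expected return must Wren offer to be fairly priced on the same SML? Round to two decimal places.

15.42%

MRP = (12.88% − 9.36%) / (1.47 − 0.90) = 6.1754%
R_f = 9.36% − 0.90 × 6.1754% = 3.8021%
β_Wren = Cov / Var(R_m) = 0.03092 / 0.01643 = 1.8819
E(R_Wren) = R_f + β × MRP = 3.8021% + 1.8819 × 6.1754% = 15.42%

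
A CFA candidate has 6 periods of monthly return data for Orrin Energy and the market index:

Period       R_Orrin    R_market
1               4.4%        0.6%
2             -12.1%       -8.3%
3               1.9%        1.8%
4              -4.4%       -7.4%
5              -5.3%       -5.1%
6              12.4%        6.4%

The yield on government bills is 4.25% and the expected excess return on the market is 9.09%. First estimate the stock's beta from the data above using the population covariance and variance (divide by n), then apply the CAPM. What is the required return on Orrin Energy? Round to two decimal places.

17.03%

Mean R_i = (4.4 − 12.1 + 1.9 − 4.4 − 5.3 + 12.4) / 6 = -0.5167%
Mean R_m = (0.6 − 8.3 + 1.8 − 7.4 − 5.1 + 6.4) / 6 = -2.0000%
Σ(R_i − R̄_i)(R_m − R̄_m) = 239.2400  ⇒  Cov = 239.2400 / 6 = 39.8733
Σ(R_m − R̄_m)² = 170.2200  ⇒  Var(R_m) = 170.2200 / 6 = 28.3700
β = Cov / Var(R_m) = 39.8733 / 28.3700 = 1.4055
E(R) = R_f + β × MRP = 4.25% + 1.4055 × 9.09% = 17.03%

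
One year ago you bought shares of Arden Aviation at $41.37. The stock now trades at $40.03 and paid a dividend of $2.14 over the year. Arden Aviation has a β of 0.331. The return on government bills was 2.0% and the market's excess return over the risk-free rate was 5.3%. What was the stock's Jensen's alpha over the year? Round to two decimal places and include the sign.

Realised HPR = (P1 + D1 − P0) / P0 = (40.03 + 2.14 − 41.37) / 41.37 = 0.80 / 41.37 = 1.9338%
CAPM required = R_f + β·MRP = 2.0% + 0.331 × 5.3% = 3.7543%
α = realised − required = 1.9338% − 3.7543% = -1.82%

-1.82%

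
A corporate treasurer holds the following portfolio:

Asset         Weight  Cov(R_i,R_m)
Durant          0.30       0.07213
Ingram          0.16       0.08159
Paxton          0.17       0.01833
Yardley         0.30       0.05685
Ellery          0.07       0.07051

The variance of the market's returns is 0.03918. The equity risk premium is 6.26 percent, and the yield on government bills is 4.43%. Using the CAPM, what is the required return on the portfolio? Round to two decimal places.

13.98%

β_Durant = 0.07213 / 0.03918 = 1.8410
β_Ingram = 0.08159 / 0.03918 = 2.0824
β_Paxton = 0.01833 / 0.03918 = 0.4678
β_Yardley = 0.05685 / 0.03918 = 1.4510
β_Ellery = 0.07051 / 0.03918 = 1.7996
β_P = Σ w_i β_i = 0.30×1.8410 + 0.16×2.0824 + 0.17×0.4678 + 0.30×1.4510 + 0.07×1.7996 = 1.5263
E(R_P) = R_f + β_P × MRP = 4.43% + 1.5263 × 6.26% = 13.98%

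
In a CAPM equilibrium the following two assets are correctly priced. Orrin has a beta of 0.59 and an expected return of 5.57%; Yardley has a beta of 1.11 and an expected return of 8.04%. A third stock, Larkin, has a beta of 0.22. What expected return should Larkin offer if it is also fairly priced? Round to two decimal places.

3.81%

MRP (SML slope) = (8.04% − 5.57%) / (1.11 − 0.59) = 2.47% / 0.52 = 4.7500%
R_f (intercept) = 5.57% − 0.59 × 4.7500% = 2.7675%
E(R_Larkin) = R_f + β × MRP = 2.7675% + 0.22 × 4.7500% = 3.81%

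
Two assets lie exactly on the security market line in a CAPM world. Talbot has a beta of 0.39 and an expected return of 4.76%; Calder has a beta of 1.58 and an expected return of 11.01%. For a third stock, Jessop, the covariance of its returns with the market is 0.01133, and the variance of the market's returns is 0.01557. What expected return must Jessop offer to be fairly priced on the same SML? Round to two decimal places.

MRP = (11.01% − 4.76%) / (1.58 − 0.39) = 5.2521%
R_f = 4.76% − 0.39 × 5.2521% = 2.7117%
β_Jessop = Cov / Var(R_m) = 0.01133 / 0.01557 = 0.7277
E(R_Jessop) = R_f + β × MRP = 2.7117% + 0.7277 × 5.2521% = 6.53%

6.53%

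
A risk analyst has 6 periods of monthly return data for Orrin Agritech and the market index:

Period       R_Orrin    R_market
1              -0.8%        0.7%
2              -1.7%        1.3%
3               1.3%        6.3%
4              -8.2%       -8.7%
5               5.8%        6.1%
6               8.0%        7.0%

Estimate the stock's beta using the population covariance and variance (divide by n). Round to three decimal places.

Mean R_i = (-0.8 − 1.7 + 1.3 − 8.2 + 5.8 + 8.0) / 6 = 0.7333%
Mean R_m = (0.7 + 1.3 + 6.3 − 8.7 + 6.1 + 7.0) / 6 = 2.1167%
Σ(R_i − R̄_i)(R_m − R̄_m) = 158.8267  ⇒  Cov = 158.8267 / 6 = 26.4711
Σ(R_m − R̄_m)² = 176.8883  ⇒  Var(R_m) = 176.8883 / 6 = 29.4814
β = Cov / Var(R_m) = 26.4711 / 29.4814 = 0.8979

0.898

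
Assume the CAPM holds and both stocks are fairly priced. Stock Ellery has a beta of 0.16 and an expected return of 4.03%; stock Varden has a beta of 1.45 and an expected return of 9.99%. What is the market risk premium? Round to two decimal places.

Both satisfy E(R) = R_f + β·MRP, so the slope of the SML is
MRP = (9.99% − 4.03%) / (1.45 − 0.16) = 5.96% / 1.29 = 4.6202%

4.62%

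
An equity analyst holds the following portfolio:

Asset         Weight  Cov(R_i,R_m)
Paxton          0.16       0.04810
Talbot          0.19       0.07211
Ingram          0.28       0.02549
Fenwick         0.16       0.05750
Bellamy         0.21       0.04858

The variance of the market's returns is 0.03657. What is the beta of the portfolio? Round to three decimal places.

β_Paxton = 0.04810 / 0.03657 = 1.3153
β_Talbot = 0.07211 / 0.03657 = 1.9718
β_Ingram = 0.02549 / 0.03657 = 0.6970
β_Fenwick = 0.05750 / 0.03657 = 1.5723
β_Bellamy = 0.04858 / 0.03657 = 1.3284
β_P = Σ w_i β_i = 0.16×1.3153 + 0.19×1.9718 + 0.28×0.6970 + 0.16×1.5723 + 0.21×1.3284 = 1.3108

1.311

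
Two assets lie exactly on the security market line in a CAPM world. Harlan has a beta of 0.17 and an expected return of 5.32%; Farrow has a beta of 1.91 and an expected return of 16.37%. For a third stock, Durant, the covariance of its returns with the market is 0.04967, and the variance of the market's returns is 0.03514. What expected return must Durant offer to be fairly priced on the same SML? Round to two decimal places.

13.22%

MRP = (16.37% − 5.32%) / (1.91 − 0.17) = 6.3506%
R_f = 5.32% − 0.17 × 6.3506% = 4.2404%
β_Durant = Cov / Var(R_m) = 0.04967 / 0.03514 = 1.4135
E(R_Durant) = R_f + β × MRP = 4.2404% + 1.4135 × 6.3506% = 13.22%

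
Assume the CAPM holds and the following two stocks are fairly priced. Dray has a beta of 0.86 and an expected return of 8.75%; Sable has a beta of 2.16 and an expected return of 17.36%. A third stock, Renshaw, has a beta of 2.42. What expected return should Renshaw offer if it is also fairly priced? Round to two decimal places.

19.08%

MRP (SML slope) = (17.36% − 8.75%) / (2.16 − 0.86) = 8.61% / 1.30 = 6.6231%
R_f (intercept) = 8.75% − 0.86 × 6.6231% = 3.0541%
E(R_Renshaw) = R_f + β × MRP = 3.0541% + 2.42 × 6.6231% = 19.08%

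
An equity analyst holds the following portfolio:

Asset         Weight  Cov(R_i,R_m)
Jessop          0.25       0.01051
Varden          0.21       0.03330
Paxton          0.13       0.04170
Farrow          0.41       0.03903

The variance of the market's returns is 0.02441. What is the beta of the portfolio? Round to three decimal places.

1.272

β_Jessop = 0.01051 / 0.02441 = 0.4306
β_Varden = 0.03330 / 0.02441 = 1.3642
β_Paxton = 0.04170 / 0.02441 = 1.7083
β_Farrow = 0.03903 / 0.02441 = 1.5989
β_P = Σ w_i β_i = 0.25×0.4306 + 0.21×1.3642 + 0.13×1.7083 + 0.41×1.5989 = 1.2718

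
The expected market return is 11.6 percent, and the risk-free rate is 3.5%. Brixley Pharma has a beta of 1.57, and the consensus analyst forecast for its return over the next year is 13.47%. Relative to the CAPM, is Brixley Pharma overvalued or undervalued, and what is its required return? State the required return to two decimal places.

Overvalued; required return 16.22%

MRP = 11.6% − 3.5% = 8.10%
Required return = R_f + β·MRP = 3.5% + 1.57 × 8.1% = 16.22%
Forecast 13.47% < required 16.22% → the stock plots below the SML → overvalued.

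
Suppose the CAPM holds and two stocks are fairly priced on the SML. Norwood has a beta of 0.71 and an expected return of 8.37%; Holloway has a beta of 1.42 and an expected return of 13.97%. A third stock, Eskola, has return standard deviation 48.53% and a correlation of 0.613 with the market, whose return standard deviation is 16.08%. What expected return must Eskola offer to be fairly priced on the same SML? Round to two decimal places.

17.36%

MRP = (13.97% − 8.37%) / (1.42 − 0.71) = 7.8873%
R_f = 8.37% − 0.71 × 7.8873% = 2.7700%
β_Eskola = ρ·σ_i/σ_m = 0.613 × 48.53 / 16.08 = 1.8501
E(R_Eskola) = R_f + β × MRP = 2.7700% + 1.8501 × 7.8873% = 17.36%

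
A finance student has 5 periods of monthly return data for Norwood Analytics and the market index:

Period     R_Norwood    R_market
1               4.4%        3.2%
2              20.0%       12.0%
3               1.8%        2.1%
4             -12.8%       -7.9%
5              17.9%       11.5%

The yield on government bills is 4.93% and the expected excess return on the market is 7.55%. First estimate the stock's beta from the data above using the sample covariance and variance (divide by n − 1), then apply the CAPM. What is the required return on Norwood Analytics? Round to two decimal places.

17.25%

Mean R_i = (4.4 + 20.0 + 1.8 − 12.8 + 17.9) / 5 = 6.2600%
Mean R_m = (3.2 + 12.0 + 2.1 − 7.9 + 11.5) / 5 = 4.1800%
Σ(R_i − R̄_i)(R_m − R̄_m) = 433.9960  ⇒  Cov = 433.9960 / 4 = 108.4990
Σ(R_m − R̄_m)² = 265.9480  ⇒  Var(R_m) = 265.9480 / 4 = 66.4870
β = Cov / Var(R_m) = 108.4990 / 66.4870 = 1.6319
E(R) = R_f + β × MRP = 4.93% + 1.6319 × 7.55% = 17.25%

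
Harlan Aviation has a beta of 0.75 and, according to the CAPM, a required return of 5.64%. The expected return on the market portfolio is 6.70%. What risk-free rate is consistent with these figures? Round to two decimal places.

2.46%

E(R) = R_f + β(E(R_m) − R_f) = R_f(1 − β) + β·E(R_m)
5.64% = R_f × (1 − 0.75) + 0.75 × 6.70%
5.64% = R_f × 0.25 + 5.0250%
R_f = (5.64% − 5.0250%) / 0.25 = 2.46%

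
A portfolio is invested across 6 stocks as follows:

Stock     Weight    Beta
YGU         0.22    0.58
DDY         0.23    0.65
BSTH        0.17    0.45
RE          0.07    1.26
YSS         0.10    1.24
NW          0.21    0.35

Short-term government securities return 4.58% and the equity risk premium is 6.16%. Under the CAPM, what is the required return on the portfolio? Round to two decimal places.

8.52%

β_P = Σ w_i β_i = 0.22×0.58 + 0.23×0.65 + 0.17×0.45 + 0.07×1.26 + 0.10×1.24 + 0.21×0.35 = 0.6393
E(R_P) = R_f + β_P × MRP = 4.58% + 0.6393 × 6.16% = 8.52%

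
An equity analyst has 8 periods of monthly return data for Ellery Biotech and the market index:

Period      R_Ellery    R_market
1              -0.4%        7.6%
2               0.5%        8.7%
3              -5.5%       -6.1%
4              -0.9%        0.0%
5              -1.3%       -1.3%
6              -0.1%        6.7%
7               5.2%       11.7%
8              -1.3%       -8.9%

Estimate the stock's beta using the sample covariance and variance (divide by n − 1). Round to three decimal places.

0.299

Mean R_i = (-0.4 + 0.5 − 5.5 − 0.9 − 1.3 − 0.1 + 5.2 − 1.3) / 8 = -0.4750%
Mean R_m = (7.6 + 8.7 − 6.1 + 0.0 − 1.3 + 6.7 + 11.7 − 8.9) / 8 = 2.3000%
Σ(R_i − R̄_i)(R_m − R̄_m) = 117.0300  ⇒  Cov = 117.0300 / 7 = 16.7186
Σ(R_m − R̄_m)² = 391.0200  ⇒  Var(R_m) = 391.0200 / 7 = 55.8600
β = Cov / Var(R_m) = 16.7186 / 55.8600 = 0.2993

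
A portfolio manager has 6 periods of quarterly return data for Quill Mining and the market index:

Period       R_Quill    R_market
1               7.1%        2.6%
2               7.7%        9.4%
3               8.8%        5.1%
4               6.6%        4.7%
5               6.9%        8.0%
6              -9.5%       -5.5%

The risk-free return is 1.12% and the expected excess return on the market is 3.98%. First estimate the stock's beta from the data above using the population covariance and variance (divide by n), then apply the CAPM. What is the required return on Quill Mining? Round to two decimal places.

5.77%

Mean R_i = (7.1 + 7.7 + 8.8 + 6.6 + 6.9 − 9.5) / 6 = 4.6000%
Mean R_m = (2.6 + 9.4 + 5.1 + 4.7 + 8.0 − 5.5) / 6 = 4.0500%
Σ(R_i − R̄_i)(R_m − R̄_m) = 162.4100  ⇒  Cov = 162.4100 / 6 = 27.0683
Σ(R_m − R̄_m)² = 139.0550  ⇒  Var(R_m) = 139.0550 / 6 = 23.1758
β = Cov / Var(R_m) = 27.0683 / 23.1758 = 1.1680
E(R) = R_f + β × MRP = 1.12% + 1.1680 × 3.98% = 5.77%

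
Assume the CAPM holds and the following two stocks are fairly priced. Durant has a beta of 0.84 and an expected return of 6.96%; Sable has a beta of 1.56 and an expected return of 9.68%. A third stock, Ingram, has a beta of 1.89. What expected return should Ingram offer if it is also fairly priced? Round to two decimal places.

10.93%

MRP (SML slope) = (9.68% − 6.96%) / (1.56 − 0.84) = 2.72% / 0.72 = 3.7778%
R_f (intercept) = 6.96% − 0.84 × 3.7778% = 3.7866%
E(R_Ingram) = R_f + β × MRP = 3.7866% + 1.89 × 3.7778% = 10.93%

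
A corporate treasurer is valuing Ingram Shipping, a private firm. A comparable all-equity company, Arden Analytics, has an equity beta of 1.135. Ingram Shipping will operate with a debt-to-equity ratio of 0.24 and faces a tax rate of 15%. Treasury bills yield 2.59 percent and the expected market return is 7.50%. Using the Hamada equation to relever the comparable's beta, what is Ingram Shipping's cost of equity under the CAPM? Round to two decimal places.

9.30%

β_L = β_U × [1 + (1 − t)(D/E)] = 1.135 × [1 + (1 − 0.15) × 0.24]
    = 1.135 × [1 + 0.85 × 0.24] = 1.135 × 1.2040 = 1.3665
MRP = 7.50% − 2.59% = 4.91%
E(R) = R_f + β_L × MRP = 2.59% + 1.3665 × 4.91% = 9.30%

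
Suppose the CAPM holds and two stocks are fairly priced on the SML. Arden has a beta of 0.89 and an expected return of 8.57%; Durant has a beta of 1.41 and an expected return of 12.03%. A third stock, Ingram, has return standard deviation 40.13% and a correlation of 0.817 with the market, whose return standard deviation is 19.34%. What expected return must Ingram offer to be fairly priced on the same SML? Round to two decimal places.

13.93%

MRP = (12.03% − 8.57%) / (1.41 − 0.89) = 6.6538%
R_f = 8.57% − 0.89 × 6.6538% = 2.6481%
β_Ingram = ρ·σ_i/σ_m = 0.817 × 40.13 / 19.34 = 1.6953
E(R_Ingram) = R_f + β × MRP = 2.6481% + 1.6953 × 6.6538% = 13.93%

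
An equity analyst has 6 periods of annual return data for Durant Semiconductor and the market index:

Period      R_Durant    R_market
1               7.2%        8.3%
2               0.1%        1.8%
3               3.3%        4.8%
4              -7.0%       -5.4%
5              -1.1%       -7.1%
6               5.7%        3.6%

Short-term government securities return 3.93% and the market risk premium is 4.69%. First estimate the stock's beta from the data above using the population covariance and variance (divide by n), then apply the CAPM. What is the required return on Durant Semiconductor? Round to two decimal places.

Mean R_i = (7.2 + 0.1 + 3.3 − 7.0 − 1.1 + 5.7) / 6 = 1.3667%
Mean R_m = (8.3 + 1.8 + 4.8 − 5.4 − 7.1 + 3.6) / 6 = 1.0000%
Σ(R_i − R̄_i)(R_m − R̄_m) = 133.7100  ⇒  Cov = 133.7100 / 6 = 22.2850
Σ(R_m − R̄_m)² = 181.7000  ⇒  Var(R_m) = 181.7000 / 6 = 30.2833
β = Cov / Var(R_m) = 22.2850 / 30.2833 = 0.7359
E(R) = R_f + β × MRP = 3.93% + 0.7359 × 4.69% = 7.38%

7.38%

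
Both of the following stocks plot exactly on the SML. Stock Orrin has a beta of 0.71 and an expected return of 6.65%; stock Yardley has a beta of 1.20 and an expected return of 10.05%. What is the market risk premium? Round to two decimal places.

6.94%

Both satisfy E(R) = R_f + β·MRP, so the slope of the SML is
MRP = (10.05% − 6.65%) / (1.20 − 0.71) = 3.40% / 0.49 = 6.9388%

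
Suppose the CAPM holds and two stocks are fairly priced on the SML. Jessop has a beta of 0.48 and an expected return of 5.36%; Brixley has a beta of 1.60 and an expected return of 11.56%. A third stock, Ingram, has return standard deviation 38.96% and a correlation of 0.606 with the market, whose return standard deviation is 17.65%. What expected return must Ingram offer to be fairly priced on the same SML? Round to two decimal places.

10.11%

MRP = (11.56% − 5.36%) / (1.60 − 0.48) = 5.5357%
R_f = 5.36% − 0.48 × 5.5357% = 2.7029%
β_Ingram = ρ·σ_i/σ_m = 0.606 × 38.96 / 17.65 = 1.3377
E(R_Ingram) = R_f + β × MRP = 2.7029% + 1.3377 × 5.5357% = 10.11%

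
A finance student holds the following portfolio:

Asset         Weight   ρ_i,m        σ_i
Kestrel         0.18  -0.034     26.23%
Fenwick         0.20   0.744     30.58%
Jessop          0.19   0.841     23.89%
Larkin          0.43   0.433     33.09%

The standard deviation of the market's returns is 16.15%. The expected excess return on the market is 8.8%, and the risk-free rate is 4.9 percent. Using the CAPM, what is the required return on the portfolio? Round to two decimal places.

β_Kestrel = -0.034 × 26.23% / 16.15% = -0.0552
β_Fenwick = 0.744 × 30.58% / 16.15% = 1.4088
β_Jessop = 0.841 × 23.89% / 16.15% = 1.2441
β_Larkin = 0.433 × 33.09% / 16.15% = 0.8872
β_P = Σ w_i β_i = 0.18×-0.0552 + 0.20×1.4088 + 0.19×1.2441 + 0.43×0.8872 = 0.8897
E(R_P) = R_f + β_P × MRP = 4.9% + 0.8897 × 8.8% = 12.73%

12.73%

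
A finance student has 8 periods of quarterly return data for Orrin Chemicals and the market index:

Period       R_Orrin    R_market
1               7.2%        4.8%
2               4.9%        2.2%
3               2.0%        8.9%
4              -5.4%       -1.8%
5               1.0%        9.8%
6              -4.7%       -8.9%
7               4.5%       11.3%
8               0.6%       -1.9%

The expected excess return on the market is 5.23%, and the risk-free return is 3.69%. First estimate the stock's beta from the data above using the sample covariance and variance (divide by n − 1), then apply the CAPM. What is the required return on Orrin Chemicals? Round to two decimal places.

Mean R_i = (7.2 + 4.9 + 2.0 − 5.4 + 1.0 − 4.7 + 4.5 + 0.6) / 8 = 1.2625%
Mean R_m = (4.8 + 2.2 + 8.9 − 1.8 + 9.8 − 8.9 + 11.3 − 1.9) / 8 = 3.0500%
Σ(R_i − R̄_i)(R_m − R̄_m) = 143.3950  ⇒  Cov = 143.3950 / 7 = 20.4850
Σ(R_m − R̄_m)² = 342.4600  ⇒  Var(R_m) = 342.4600 / 7 = 48.9229
β = Cov / Var(R_m) = 20.4850 / 48.9229 = 0.4187
E(R) = R_f + β × MRP = 3.69% + 0.4187 × 5.23% = 5.88%

5.88%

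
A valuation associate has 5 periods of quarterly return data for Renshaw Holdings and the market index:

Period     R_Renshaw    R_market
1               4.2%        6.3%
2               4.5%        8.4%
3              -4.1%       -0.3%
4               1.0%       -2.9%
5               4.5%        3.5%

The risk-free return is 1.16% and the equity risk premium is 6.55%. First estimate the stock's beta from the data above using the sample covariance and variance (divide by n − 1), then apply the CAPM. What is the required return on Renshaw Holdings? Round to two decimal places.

Mean R_i = (4.2 + 4.5 − 4.1 + 1.0 + 4.5) / 5 = 2.0200%
Mean R_m = (6.3 + 8.4 − 0.3 − 2.9 + 3.5) / 5 = 3.0000%
Σ(R_i − R̄_i)(R_m − R̄_m) = 48.0400  ⇒  Cov = 48.0400 / 4 = 12.0100
Σ(R_m − R̄_m)² = 86.0000  ⇒  Var(R_m) = 86.0000 / 4 = 21.5000
β = Cov / Var(R_m) = 12.0100 / 21.5000 = 0.5586
E(R) = R_f + β × MRP = 1.16% + 0.5586 × 6.55% = 4.82%

4.82%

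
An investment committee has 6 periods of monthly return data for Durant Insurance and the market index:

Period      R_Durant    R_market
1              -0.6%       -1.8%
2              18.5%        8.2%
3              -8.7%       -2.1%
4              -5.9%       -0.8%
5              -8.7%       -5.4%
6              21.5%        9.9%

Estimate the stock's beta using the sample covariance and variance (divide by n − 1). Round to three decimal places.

2.157

Mean R_i = (-0.6 + 18.5 − 8.7 − 5.9 − 8.7 + 21.5) / 6 = 2.6833%
Mean R_m = (-1.8 + 8.2 − 2.1 − 0.8 − 5.4 + 9.9) / 6 = 1.3333%
Σ(R_i − R̄_i)(R_m − R̄_m) = 414.1333  ⇒  Cov = 414.1333 / 5 = 82.8267
Σ(R_m − R̄_m)² = 192.0333  ⇒  Var(R_m) = 192.0333 / 5 = 38.4067
β = Cov / Var(R_m) = 82.8267 / 38.4067 = 2.1566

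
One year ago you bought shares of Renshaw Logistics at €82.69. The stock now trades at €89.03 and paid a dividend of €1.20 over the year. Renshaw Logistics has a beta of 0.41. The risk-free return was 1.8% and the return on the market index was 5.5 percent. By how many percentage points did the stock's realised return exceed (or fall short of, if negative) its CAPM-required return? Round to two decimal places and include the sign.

Realised HPR = (P1 + D1 − P0) / P0 = (89.03 + 1.20 − 82.69) / 82.69 = 7.54 / 82.69 = 9.1184%
MRP = 5.5% − 1.8% = 3.70%
CAPM required = R_f + β·MRP = 1.8% + 0.41 × 3.7% = 3.3170%
α = realised − required = 9.1184% − 3.3170% = +5.80%

+5.80%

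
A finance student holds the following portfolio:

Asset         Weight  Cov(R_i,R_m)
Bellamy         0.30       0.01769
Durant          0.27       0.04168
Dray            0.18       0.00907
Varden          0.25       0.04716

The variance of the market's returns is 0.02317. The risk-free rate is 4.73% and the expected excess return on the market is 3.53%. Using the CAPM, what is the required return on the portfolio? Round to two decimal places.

β_Bellamy = 0.01769 / 0.02317 = 0.7635
β_Durant = 0.04168 / 0.02317 = 1.7989
β_Dray = 0.00907 / 0.02317 = 0.3915
β_Varden = 0.04716 / 0.02317 = 2.0354
β_P = Σ w_i β_i = 0.30×0.7635 + 0.27×1.7989 + 0.18×0.3915 + 0.25×2.0354 = 1.2941
E(R_P) = R_f + β_P × MRP = 4.73% + 1.2941 × 3.53% = 9.30%

9.30%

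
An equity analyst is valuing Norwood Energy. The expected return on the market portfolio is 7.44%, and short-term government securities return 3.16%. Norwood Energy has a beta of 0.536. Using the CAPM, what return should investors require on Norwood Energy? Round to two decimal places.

Market risk premium = E(R_m) − R_f = 7.44% − 3.16% = 4.28%
E(R) = R_f + β × MRP = 3.16% + 0.536 × 4.28% = 5.45%

5.45%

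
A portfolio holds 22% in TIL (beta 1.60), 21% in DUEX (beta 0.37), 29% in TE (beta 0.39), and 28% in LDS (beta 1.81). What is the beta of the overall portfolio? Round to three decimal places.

β_P = Σ w_i β_i = 0.22×1.60 + 0.21×0.37 + 0.29×0.39 + 0.28×1.81 = 1.0496

1.050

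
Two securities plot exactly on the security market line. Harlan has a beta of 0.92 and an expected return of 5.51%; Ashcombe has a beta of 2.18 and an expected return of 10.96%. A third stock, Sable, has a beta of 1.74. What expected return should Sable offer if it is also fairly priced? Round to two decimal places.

MRP (SML slope) = (10.96% − 5.51%) / (2.18 − 0.92) = 5.45% / 1.26 = 4.3254%
R_f (intercept) = 5.51% − 0.92 × 4.3254% = 1.5306%
E(R_Sable) = R_f + β × MRP = 1.5306% + 1.74 × 4.3254% = 9.06%

9.06%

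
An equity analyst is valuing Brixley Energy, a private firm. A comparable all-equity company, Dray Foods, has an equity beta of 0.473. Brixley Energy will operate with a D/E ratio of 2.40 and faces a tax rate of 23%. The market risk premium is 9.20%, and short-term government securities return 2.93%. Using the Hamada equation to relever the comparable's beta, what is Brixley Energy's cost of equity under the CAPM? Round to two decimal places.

15.32%

β_L = β_U × [1 + (1 − t)(D/E)] = 0.473 × [1 + (1 − 0.23) × 2.40]
    = 0.473 × [1 + 0.77 × 2.40] = 0.473 × 2.8480 = 1.3471
E(R) = R_f + β_L × MRP = 2.93% + 1.3471 × 9.20% = 15.32%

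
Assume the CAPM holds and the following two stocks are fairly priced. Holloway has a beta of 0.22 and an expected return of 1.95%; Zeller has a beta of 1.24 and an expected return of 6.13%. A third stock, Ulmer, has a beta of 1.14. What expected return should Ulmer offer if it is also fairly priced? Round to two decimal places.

5.72%

MRP (SML slope) = (6.13% − 1.95%) / (1.24 − 0.22) = 4.18% / 1.02 = 4.0980%
R_f (intercept) = 1.95% − 0.22 × 4.0980% = 1.0484%
E(R_Ulmer) = R_f + β × MRP = 1.0484% + 1.14 × 4.0980% = 5.72%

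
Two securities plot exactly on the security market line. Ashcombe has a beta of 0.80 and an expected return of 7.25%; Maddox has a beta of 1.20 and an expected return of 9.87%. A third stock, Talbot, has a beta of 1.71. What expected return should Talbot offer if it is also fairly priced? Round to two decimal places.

13.21%

MRP (SML slope) = (9.87% − 7.25%) / (1.20 − 0.80) = 2.62% / 0.40 = 6.5500%
R_f (intercept) = 7.25% − 0.80 × 6.5500% = 2.0100%
E(R_Talbot) = R_f + β × MRP = 2.0100% + 1.71 × 6.5500% = 13.21%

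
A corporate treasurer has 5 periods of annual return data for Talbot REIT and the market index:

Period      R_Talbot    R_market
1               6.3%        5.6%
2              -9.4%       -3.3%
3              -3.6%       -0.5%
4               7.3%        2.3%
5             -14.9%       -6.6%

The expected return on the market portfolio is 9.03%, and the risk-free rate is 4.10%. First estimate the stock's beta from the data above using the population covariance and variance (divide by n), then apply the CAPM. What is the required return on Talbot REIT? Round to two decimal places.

Mean R_i = (6.3 − 9.4 − 3.6 + 7.3 − 14.9) / 5 = -2.8600%
Mean R_m = (5.6 − 3.3 − 0.5 + 2.3 − 6.6) / 5 = -0.5000%
Σ(R_i − R̄_i)(R_m − R̄_m) = 176.0800  ⇒  Cov = 176.0800 / 5 = 35.2160
Σ(R_m − R̄_m)² = 90.1000  ⇒  Var(R_m) = 90.1000 / 5 = 18.0200
β = Cov / Var(R_m) = 35.2160 / 18.0200 = 1.9543
MRP = 9.03% − 4.10% = 4.93%
E(R) = R_f + β × MRP = 4.10% + 1.9543 × 4.93% = 13.73%

13.73%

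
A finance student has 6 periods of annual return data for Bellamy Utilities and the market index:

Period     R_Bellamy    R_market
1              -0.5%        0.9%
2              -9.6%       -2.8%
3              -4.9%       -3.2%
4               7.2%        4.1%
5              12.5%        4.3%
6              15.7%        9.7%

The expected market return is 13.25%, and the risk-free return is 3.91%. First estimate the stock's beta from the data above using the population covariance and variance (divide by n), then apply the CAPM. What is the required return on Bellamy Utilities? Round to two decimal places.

22.06%

Mean R_i = (-0.5 − 9.6 − 4.9 + 7.2 + 12.5 + 15.7) / 6 = 3.4000%
Mean R_m = (0.9 − 2.8 − 3.2 + 4.1 + 4.3 + 9.7) / 6 = 2.1667%
Σ(R_i − R̄_i)(R_m − R̄_m) = 233.4700  ⇒  Cov = 233.4700 / 6 = 38.9117
Σ(R_m − R̄_m)² = 120.1133  ⇒  Var(R_m) = 120.1133 / 6 = 20.0189
β = Cov / Var(R_m) = 38.9117 / 20.0189 = 1.9437
MRP = 13.25% − 3.91% = 9.34%
E(R) = R_f + β × MRP = 3.91% + 1.9437 × 9.34% = 22.06%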